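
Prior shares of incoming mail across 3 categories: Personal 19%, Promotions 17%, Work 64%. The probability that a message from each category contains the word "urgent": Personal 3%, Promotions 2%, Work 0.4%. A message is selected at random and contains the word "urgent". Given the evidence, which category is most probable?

Personal

Compute prior × likelihood for every hypothesis:
  Personal: 0.19 × 0.03 = 0.0057
  Promotions: 0.17 × 0.02 = 0.0034
  Work: 0.64 × 0.004 = 0.00256
Total = 0.01166.
Largest term belongs to Personal, so Personal is most probable.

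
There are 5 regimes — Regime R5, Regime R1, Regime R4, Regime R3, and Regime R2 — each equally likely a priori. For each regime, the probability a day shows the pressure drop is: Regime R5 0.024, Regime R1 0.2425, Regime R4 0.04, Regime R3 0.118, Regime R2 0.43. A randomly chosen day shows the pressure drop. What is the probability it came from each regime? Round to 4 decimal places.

Regime R5 0.0281, Regime R1 0.2838, Regime R4 0.0468, Regime R3 0.1381, Regime R2 0.5032

With a uniform prior (1/5 each), posterior ∝ likelihood:
  Regime R5: 0.024
  Regime R1: 0.2425
  Regime R4: 0.04
  Regime R3: 0.118
  Regime R2: 0.43
Total = 0.8545.
P(Regime R5 | drop) = 0.024/0.8545 ≈ 0.0281
P(Regime R1 | drop) = 0.2425/0.8545 ≈ 0.2838
P(Regime R4 | drop) = 0.04/0.8545 ≈ 0.0468
P(Regime R3 | drop) = 0.118/0.8545 ≈ 0.1381
P(Regime R2 | drop) = 0.43/0.8545 ≈ 0.5032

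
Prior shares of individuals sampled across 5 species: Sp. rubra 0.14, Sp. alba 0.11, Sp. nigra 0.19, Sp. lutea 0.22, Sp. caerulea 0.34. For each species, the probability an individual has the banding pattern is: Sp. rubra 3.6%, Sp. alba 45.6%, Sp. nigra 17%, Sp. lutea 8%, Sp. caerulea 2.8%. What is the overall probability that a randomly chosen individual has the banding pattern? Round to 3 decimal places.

Unnormalized posteriors (prior × likelihood):
  Sp. rubra: 0.14 × 0.036 = 0.00504
  Sp. alba: 0.11 × 0.456 = 0.05016
  Sp. nigra: 0.19 × 0.17 = 0.0323
  Sp. lutea: 0.22 × 0.08 = 0.0176
  Sp. caerulea: 0.34 × 0.028 = 0.00952
P(banded) = 0.00504 + 0.05016 + 0.0323 + 0.0176 + 0.00952 = 0.11462 → 0.115.

0.115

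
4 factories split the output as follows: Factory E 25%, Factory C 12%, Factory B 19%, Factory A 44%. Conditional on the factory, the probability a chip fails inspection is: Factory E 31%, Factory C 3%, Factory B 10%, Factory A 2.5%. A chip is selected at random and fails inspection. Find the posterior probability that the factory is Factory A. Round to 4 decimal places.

Compute prior × likelihood for every hypothesis:
  Factory E: 0.25 × 0.31 = 0.0775
  Factory C: 0.12 × 0.03 = 0.0036
  Factory B: 0.19 × 0.1 = 0.019
  Factory A: 0.44 × 0.025 = 0.011
Total = 0.1111.
P(Factory A | evidence) = 0.011 / 0.1111 ≈ 0.0990.

0.0990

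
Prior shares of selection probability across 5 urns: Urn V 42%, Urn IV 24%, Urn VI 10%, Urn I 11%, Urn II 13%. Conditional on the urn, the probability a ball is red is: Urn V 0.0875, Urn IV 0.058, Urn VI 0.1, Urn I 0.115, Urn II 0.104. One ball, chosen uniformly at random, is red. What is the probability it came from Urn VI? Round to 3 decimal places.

0.115

Prior × likelihood for each hypothesis:
  Urn V: 0.42 × 0.0875 = 0.03675
  Urn IV: 0.24 × 0.058 = 0.01392
  Urn VI: 0.1 × 0.1 = 0.01
  Urn I: 0.11 × 0.115 = 0.01265
  Urn II: 0.13 × 0.104 = 0.01352
Normalizing constant = 0.08684.
P(Urn VI | evidence) = 0.01 / 0.08684 ≈ 0.115.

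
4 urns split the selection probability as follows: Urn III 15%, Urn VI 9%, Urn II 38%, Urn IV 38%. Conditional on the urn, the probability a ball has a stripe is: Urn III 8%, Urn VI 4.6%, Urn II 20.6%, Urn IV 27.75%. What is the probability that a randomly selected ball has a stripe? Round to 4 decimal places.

Unnormalized posteriors (prior × likelihood):
  Urn III: 0.15 × 0.08 = 0.012
  Urn VI: 0.09 × 0.046 = 0.00414
  Urn II: 0.38 × 0.206 = 0.07828
  Urn IV: 0.38 × 0.2775 = 0.10545
P(striped) = 0.012 + 0.00414 + 0.07828 + 0.10545 = 0.19987 → 0.1999.

0.1999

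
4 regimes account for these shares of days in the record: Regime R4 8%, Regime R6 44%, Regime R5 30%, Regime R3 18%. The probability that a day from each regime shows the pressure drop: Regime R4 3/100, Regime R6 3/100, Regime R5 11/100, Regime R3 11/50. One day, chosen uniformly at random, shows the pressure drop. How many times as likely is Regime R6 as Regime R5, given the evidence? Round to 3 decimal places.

0.400

Prior × likelihood for each hypothesis:
  Regime R4: 0.08 × 0.03 = 0.0024
  Regime R6: 0.44 × 0.03 = 0.0132
  Regime R5: 0.3 × 0.11 = 0.033
  Regime R3: 0.18 × 0.22 = 0.0396
Normalizing constant = 0.0882.
The ratio is 0.0132 / 0.033 (the normalizer cancels) = 0.400.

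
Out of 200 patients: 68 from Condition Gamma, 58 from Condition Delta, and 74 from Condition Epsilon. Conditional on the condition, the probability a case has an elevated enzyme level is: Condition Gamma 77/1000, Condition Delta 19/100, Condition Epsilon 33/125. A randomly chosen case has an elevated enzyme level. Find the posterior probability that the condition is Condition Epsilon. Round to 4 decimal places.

Unnormalized posteriors (prior × likelihood):
  Condition Gamma: 0.34 × 0.077 = 0.02618
  Condition Delta: 0.29 × 0.19 = 0.0551
  Condition Epsilon: 0.37 × 0.264 = 0.09768
Normalizing constant = 0.17896.
P(Condition Epsilon | evidence) = 0.09768 / 0.17896 ≈ 0.5458.

0.5458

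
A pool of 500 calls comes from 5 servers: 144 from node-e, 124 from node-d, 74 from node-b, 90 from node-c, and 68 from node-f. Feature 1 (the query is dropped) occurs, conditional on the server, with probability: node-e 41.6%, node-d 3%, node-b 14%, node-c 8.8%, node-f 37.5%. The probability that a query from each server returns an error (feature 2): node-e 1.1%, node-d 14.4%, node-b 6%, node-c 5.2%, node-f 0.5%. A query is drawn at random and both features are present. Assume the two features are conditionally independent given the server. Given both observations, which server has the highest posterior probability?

By Bayes' rule, posterior ∝ prior × likelihood:
  node-e: 0.288 × 0.416 × 0.011 = 0.001317888
  node-d: 0.248 × 0.03 × 0.144 = 0.00107136
  node-b: 0.148 × 0.14 × 0.06 = 0.0012432
  node-c: 0.18 × 0.088 × 0.052 = 0.00082368
  node-f: 0.136 × 0.375 × 0.005 = 0.000255
Total = 0.004711128.
Largest term belongs to node-e, so node-e is most probable.

node-e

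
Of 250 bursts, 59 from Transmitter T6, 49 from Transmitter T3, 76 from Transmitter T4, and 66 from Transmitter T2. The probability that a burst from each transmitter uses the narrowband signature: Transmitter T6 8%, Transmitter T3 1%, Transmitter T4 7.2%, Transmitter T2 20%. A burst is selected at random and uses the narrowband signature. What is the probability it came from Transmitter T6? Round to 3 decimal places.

Unnormalized posteriors (prior × likelihood):
  Transmitter T6: 0.236 × 0.08 = 0.01888
  Transmitter T3: 0.196 × 0.01 = 0.00196
  Transmitter T4: 0.304 × 0.072 = 0.021888
  Transmitter T2: 0.264 × 0.2 = 0.0528
Normalizing constant = 0.095528.
P(Transmitter T6 | evidence) = 0.01888 / 0.095528 ≈ 0.198.

0.198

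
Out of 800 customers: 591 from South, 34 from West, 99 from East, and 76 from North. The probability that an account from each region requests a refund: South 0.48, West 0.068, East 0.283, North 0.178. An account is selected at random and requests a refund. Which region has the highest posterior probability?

By Bayes' rule, posterior ∝ prior × likelihood:
  South: 0.73875 × 0.48 = 0.3546
  West: 0.0425 × 0.068 = 0.00289
  East: 0.12375 × 0.283 = 0.03502125
  North: 0.095 × 0.178 = 0.01691
Normalizing constant = 0.40942125.
Largest term belongs to South, so South is most probable.

South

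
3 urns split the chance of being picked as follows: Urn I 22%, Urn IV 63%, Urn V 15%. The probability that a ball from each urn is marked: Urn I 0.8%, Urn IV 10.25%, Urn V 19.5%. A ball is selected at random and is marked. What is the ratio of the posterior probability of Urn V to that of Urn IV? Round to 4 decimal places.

0.4530

Compute prior × likelihood for every hypothesis:
  Urn I: 0.22 × 0.008 = 0.00176
  Urn IV: 0.63 × 0.1025 = 0.064575
  Urn V: 0.15 × 0.195 = 0.02925
Sum = 0.095585.
The ratio is 0.02925 / 0.064575 (the normalizer cancels) = 0.4530.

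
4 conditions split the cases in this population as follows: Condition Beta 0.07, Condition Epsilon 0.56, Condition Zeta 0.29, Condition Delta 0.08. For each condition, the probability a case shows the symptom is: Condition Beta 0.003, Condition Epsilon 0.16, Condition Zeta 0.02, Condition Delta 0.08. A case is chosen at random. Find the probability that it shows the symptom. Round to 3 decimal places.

0.102

Unnormalized posteriors (prior × likelihood):
  Condition Beta: 0.07 × 0.003 = 0.00021
  Condition Epsilon: 0.56 × 0.16 = 0.0896
  Condition Zeta: 0.29 × 0.02 = 0.0058
  Condition Delta: 0.08 × 0.08 = 0.0064
P(symptomatic) = 0.00021 + 0.0896 + 0.0058 + 0.0064 = 0.10201 → 0.102.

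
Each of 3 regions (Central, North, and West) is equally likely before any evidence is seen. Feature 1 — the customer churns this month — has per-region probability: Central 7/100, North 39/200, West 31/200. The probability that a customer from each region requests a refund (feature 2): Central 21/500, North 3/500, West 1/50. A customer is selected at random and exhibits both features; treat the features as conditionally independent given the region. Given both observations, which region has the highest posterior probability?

With a uniform prior (1/3 each), posterior ∝ likelihood:
  Central: 0.07 × 0.042 = 0.00294
  North: 0.195 × 0.006 = 0.00117
  West: 0.155 × 0.02 = 0.0031
Sum = 0.00721.
Largest term belongs to West, so West is most probable.

West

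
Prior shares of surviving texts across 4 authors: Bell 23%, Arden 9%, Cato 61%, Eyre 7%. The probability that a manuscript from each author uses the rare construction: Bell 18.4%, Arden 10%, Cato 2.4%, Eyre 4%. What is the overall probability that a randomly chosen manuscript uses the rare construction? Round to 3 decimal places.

0.069

Unnormalized posteriors (prior × likelihood):
  Bell: 0.23 × 0.184 = 0.04232
  Arden: 0.09 × 0.1 = 0.009
  Cato: 0.61 × 0.024 = 0.01464
  Eyre: 0.07 × 0.04 = 0.0028
P(rare-form) = 0.04232 + 0.009 + 0.01464 + 0.0028 = 0.06876 → 0.069.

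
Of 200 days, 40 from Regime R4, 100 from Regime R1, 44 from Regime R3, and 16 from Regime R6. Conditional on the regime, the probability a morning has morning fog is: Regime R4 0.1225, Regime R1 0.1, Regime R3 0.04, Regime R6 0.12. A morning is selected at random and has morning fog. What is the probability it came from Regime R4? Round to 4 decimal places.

0.2637

Prior × likelihood for each hypothesis:
  Regime R4: 0.2 × 0.1225 = 0.0245
  Regime R1: 0.5 × 0.1 = 0.05
  Regime R3: 0.22 × 0.04 = 0.0088
  Regime R6: 0.08 × 0.12 = 0.0096
Total = 0.0929.
P(Regime R4 | evidence) = 0.0245 / 0.0929 ≈ 0.2637.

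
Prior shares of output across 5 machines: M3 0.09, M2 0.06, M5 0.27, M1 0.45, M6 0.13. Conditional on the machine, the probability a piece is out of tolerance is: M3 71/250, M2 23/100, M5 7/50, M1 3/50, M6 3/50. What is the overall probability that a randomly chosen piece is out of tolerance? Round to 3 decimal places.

0.112

By Bayes' rule, posterior ∝ prior × likelihood:
  M3: 0.09 × 0.284 = 0.02556
  M2: 0.06 × 0.23 = 0.0138
  M5: 0.27 × 0.14 = 0.0378
  M1: 0.45 × 0.06 = 0.027
  M6: 0.13 × 0.06 = 0.0078
P(oversize) = 0.02556 + 0.0138 + 0.0378 + 0.027 + 0.0078 = 0.11196 → 0.112.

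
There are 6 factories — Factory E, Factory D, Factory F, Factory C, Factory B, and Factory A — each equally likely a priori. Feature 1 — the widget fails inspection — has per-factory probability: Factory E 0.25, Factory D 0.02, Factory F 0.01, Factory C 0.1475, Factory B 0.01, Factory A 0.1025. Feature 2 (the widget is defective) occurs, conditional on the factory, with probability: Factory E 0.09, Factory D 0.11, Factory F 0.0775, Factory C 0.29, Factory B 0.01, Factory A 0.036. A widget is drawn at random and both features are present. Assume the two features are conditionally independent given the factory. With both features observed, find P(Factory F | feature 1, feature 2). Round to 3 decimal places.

0.011

Since the prior is uniform, the posterior is proportional to the likelihood:
  Factory E: 0.25 × 0.09 = 0.0225
  Factory D: 0.02 × 0.11 = 0.0022
  Factory F: 0.01 × 0.0775 = 0.000775
  Factory C: 0.1475 × 0.29 = 0.042775
  Factory B: 0.01 × 0.01 = 0.0001
  Factory A: 0.1025 × 0.036 = 0.00369
Sum = 0.07204.
P(Factory F | evidence) = 0.000775 / 0.07204 ≈ 0.011.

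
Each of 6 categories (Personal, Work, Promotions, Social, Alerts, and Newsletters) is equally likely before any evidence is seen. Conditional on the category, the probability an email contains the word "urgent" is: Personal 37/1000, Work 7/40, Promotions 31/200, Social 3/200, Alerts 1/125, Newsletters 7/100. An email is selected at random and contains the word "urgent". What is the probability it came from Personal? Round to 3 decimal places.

With a uniform prior (1/6 each), posterior ∝ likelihood:
  Personal: 0.037
  Work: 0.175
  Promotions: 0.155
  Social: 0.015
  Alerts: 0.008
  Newsletters: 0.07
Total = 0.46.
P(Personal | evidence) = 0.037 / 0.46 ≈ 0.080.

0.080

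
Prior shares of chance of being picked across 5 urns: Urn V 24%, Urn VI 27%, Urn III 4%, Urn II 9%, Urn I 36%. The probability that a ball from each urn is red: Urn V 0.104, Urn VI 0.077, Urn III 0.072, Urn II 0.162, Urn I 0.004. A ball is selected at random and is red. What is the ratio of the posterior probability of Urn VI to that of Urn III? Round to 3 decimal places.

Compute prior × likelihood for every hypothesis:
  Urn V: 0.24 × 0.104 = 0.02496
  Urn VI: 0.27 × 0.077 = 0.02079
  Urn III: 0.04 × 0.072 = 0.00288
  Urn II: 0.09 × 0.162 = 0.01458
  Urn I: 0.36 × 0.004 = 0.00144
Sum = 0.06465.
The ratio is 0.02079 / 0.00288 (the normalizer cancels) = 7.219.

7.219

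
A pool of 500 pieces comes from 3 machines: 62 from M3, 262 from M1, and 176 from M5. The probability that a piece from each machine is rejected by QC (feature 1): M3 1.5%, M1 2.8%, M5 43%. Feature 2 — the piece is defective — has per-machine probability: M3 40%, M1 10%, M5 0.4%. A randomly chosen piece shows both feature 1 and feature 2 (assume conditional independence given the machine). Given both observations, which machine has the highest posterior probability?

M1

Unnormalized posteriors (prior × likelihood):
  M3: 0.124 × 0.015 × 0.4 = 0.000744
  M1: 0.524 × 0.028 × 0.1 = 0.0014672
  M5: 0.352 × 0.43 × 0.004 = 0.00060544
Total = 0.00281664.
Largest term belongs to M1, so M1 is most probable.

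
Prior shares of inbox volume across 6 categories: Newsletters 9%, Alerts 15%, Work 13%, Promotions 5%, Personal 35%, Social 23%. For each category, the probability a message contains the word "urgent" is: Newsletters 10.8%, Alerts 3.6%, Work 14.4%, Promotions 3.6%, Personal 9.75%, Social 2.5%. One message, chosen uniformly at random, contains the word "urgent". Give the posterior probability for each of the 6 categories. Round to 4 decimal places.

Unnormalized posteriors (prior × likelihood):
  Newsletters: 0.09 × 0.108 = 0.00972
  Alerts: 0.15 × 0.036 = 0.0054
  Work: 0.13 × 0.144 = 0.01872
  Promotions: 0.05 × 0.036 = 0.0018
  Personal: 0.35 × 0.0975 = 0.034125
  Social: 0.23 × 0.025 = 0.00575
Sum = 0.075515.
P(Newsletters | urgent-flag) = 0.00972/0.075515 ≈ 0.1287
P(Alerts | urgent-flag) = 0.0054/0.075515 ≈ 0.0715
P(Work | urgent-flag) = 0.01872/0.075515 ≈ 0.2479
P(Promotions | urgent-flag) = 0.0018/0.075515 ≈ 0.0238
P(Personal | urgent-flag) = 0.034125/0.075515 ≈ 0.4519
P(Social | urgent-flag) = 0.00575/0.075515 ≈ 0.0761
(Check: 0.1287+0.0715+0.2479+0.0238+0.4519+0.0761 = 0.9999.)

Newsletters 0.1287, Alerts 0.0715, Work 0.2479, Promotions 0.0238, Personal 0.4519, Social 0.0761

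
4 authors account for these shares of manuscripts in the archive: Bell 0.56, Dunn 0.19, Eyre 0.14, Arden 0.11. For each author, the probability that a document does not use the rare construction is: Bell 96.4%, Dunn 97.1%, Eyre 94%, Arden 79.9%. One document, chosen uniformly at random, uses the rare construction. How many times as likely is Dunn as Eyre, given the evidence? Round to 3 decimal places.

0.656

Taking complements, P(rare-form | each) = Bell 0.036, Dunn 0.029, Eyre 0.06, Arden 0.201.
By Bayes' rule, posterior ∝ prior × likelihood:
  Bell: 0.56 × 0.036 = 0.02016
  Dunn: 0.19 × 0.029 = 0.00551
  Eyre: 0.14 × 0.06 = 0.0084
  Arden: 0.11 × 0.201 = 0.02211
Normalizing constant = 0.05618.
The ratio is 0.00551 / 0.0084 (the normalizer cancels) = 0.656.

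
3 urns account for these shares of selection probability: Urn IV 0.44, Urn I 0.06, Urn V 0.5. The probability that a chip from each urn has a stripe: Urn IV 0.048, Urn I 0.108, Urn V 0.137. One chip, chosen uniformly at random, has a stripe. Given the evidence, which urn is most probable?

Urn V

By Bayes' rule, posterior ∝ prior × likelihood:
  Urn IV: 0.44 × 0.048 = 0.02112
  Urn I: 0.06 × 0.108 = 0.00648
  Urn V: 0.5 × 0.137 = 0.0685
Total = 0.0961.
Largest term belongs to Urn V, so Urn V is most probable.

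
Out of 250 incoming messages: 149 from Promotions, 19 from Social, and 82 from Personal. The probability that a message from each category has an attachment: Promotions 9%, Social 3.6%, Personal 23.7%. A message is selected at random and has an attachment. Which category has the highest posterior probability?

Personal

Compute prior × likelihood for every hypothesis:
  Promotions: 0.596 × 0.09 = 0.05364
  Social: 0.076 × 0.036 = 0.002736
  Personal: 0.328 × 0.237 = 0.077736
Sum = 0.134112.
Largest term belongs to Personal, so Personal is most probable.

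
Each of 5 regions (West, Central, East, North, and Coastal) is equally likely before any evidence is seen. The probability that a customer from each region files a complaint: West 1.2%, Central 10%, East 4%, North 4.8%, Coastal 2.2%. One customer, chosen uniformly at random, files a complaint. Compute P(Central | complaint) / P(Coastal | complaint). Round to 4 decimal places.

Since the prior is uniform, the posterior is proportional to the likelihood:
  West: 0.012
  Central: 0.1
  East: 0.04
  North: 0.048
  Coastal: 0.022
Normalizing constant = 0.222.
The ratio is 0.1 / 0.022 (the normalizer cancels) = 4.5455.

4.5455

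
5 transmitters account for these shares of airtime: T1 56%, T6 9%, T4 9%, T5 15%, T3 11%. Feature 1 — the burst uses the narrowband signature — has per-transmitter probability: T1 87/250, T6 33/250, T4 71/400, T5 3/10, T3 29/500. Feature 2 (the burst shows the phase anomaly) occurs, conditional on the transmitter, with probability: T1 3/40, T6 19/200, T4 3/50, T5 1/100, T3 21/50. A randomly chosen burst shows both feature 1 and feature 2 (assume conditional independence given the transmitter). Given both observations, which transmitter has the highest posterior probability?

Prior × likelihood for each hypothesis:
  T1: 0.56 × 0.348 × 0.075 = 0.014616
  T6: 0.09 × 0.132 × 0.095 = 0.0011286
  T4: 0.09 × 0.1775 × 0.06 = 0.0009585
  T5: 0.15 × 0.3 × 0.01 = 0.00045
  T3: 0.11 × 0.058 × 0.42 = 0.0026796
Normalizing constant = 0.0198327.
Largest term belongs to T1, so T1 is most probable.

T1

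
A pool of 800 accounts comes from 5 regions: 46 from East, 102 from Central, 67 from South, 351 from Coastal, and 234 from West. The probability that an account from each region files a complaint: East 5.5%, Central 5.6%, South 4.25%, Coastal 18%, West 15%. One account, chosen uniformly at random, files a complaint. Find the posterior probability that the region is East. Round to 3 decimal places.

Unnormalized posteriors (prior × likelihood):
  East: 0.0575 × 0.055 = 0.0031625
  Central: 0.1275 × 0.056 = 0.00714
  South: 0.08375 × 0.0425 = 0.003559375
  Coastal: 0.43875 × 0.18 = 0.078975
  West: 0.2925 × 0.15 = 0.043875
Sum = 0.136711875.
P(East | evidence) = 0.0031625 / 0.136711875 ≈ 0.023.

0.023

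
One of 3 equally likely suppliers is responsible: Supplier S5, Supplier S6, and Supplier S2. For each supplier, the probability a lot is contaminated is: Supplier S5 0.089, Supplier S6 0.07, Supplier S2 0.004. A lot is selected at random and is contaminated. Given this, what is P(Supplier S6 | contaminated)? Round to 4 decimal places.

With a uniform prior (1/3 each), posterior ∝ likelihood:
  Supplier S5: 0.089
  Supplier S6: 0.07
  Supplier S2: 0.004
Total = 0.163.
P(Supplier S6 | evidence) = 0.07 / 0.163 ≈ 0.4294.

0.4294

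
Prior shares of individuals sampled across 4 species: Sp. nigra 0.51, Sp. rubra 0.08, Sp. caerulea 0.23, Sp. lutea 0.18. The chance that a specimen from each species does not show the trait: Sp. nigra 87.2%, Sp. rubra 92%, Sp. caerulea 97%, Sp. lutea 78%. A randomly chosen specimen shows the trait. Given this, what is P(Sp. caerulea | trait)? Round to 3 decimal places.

Taking complements, P(trait | each) = Sp. nigra 0.128, Sp. rubra 0.08, Sp. caerulea 0.03, Sp. lutea 0.22.
By Bayes' rule, posterior ∝ prior × likelihood:
  Sp. nigra: 0.51 × 0.128 = 0.06528
  Sp. rubra: 0.08 × 0.08 = 0.0064
  Sp. caerulea: 0.23 × 0.03 = 0.0069
  Sp. lutea: 0.18 × 0.22 = 0.0396
Total = 0.11818.
P(Sp. caerulea | evidence) = 0.0069 / 0.11818 ≈ 0.058.

0.058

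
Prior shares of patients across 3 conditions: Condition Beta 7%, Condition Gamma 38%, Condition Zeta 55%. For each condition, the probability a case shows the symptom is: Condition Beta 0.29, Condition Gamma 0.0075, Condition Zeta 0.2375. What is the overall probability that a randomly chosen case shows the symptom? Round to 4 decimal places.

Compute prior × likelihood for every hypothesis:
  Condition Beta: 0.07 × 0.29 = 0.0203
  Condition Gamma: 0.38 × 0.0075 = 0.00285
  Condition Zeta: 0.55 × 0.2375 = 0.130625
P(symptomatic) = 0.0203 + 0.00285 + 0.130625 = 0.153775 → 0.1538.

0.1538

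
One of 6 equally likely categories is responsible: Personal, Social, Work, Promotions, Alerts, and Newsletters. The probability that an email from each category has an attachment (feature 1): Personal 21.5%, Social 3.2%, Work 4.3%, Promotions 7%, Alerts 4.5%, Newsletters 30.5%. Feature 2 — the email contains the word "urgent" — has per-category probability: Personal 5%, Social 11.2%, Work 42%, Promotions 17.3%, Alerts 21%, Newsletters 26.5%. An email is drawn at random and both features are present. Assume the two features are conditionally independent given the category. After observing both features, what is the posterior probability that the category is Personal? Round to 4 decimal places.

0.0798

Since the prior is uniform, the posterior is proportional to the likelihood:
  Personal: 0.215 × 0.05 = 0.01075
  Social: 0.032 × 0.112 = 0.003584
  Work: 0.043 × 0.42 = 0.01806
  Promotions: 0.07 × 0.173 = 0.01211
  Alerts: 0.045 × 0.21 = 0.00945
  Newsletters: 0.305 × 0.265 = 0.080825
Normalizing constant = 0.134779.
P(Personal | evidence) = 0.01075 / 0.134779 ≈ 0.0798.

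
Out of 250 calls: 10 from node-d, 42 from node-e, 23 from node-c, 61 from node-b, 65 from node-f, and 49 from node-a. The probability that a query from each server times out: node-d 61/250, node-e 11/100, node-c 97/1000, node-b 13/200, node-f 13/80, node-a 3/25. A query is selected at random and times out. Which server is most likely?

node-f

By Bayes' rule, posterior ∝ prior × likelihood:
  node-d: 0.04 × 0.244 = 0.00976
  node-e: 0.168 × 0.11 = 0.01848
  node-c: 0.092 × 0.097 = 0.008924
  node-b: 0.244 × 0.065 = 0.01586
  node-f: 0.26 × 0.1625 = 0.04225
  node-a: 0.196 × 0.12 = 0.02352
Normalizing constant = 0.118794.
Largest term belongs to node-f, so node-f is most probable.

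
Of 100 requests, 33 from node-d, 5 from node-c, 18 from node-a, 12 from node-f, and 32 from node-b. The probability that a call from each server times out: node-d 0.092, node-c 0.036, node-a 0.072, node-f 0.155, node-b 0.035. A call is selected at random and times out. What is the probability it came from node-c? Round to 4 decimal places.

Unnormalized posteriors (prior × likelihood):
  node-d: 0.33 × 0.092 = 0.03036
  node-c: 0.05 × 0.036 = 0.0018
  node-a: 0.18 × 0.072 = 0.01296
  node-f: 0.12 × 0.155 = 0.0186
  node-b: 0.32 × 0.035 = 0.0112
Normalizing constant = 0.07492.
P(node-c | evidence) = 0.0018 / 0.07492 ≈ 0.0240.

0.0240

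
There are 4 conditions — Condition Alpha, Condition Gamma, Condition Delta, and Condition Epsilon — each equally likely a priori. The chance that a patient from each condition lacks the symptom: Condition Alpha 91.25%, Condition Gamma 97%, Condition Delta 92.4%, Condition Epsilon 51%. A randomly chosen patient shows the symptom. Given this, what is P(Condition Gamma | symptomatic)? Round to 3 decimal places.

Taking complements, P(symptomatic | each) = Condition Alpha 0.0875, Condition Gamma 0.03, Condition Delta 0.076, Condition Epsilon 0.49.
Since the prior is uniform, the posterior is proportional to the likelihood:
  Condition Alpha: 0.0875
  Condition Gamma: 0.03
  Condition Delta: 0.076
  Condition Epsilon: 0.49
Sum = 0.6835.
P(Condition Gamma | evidence) = 0.03 / 0.6835 ≈ 0.044.

0.044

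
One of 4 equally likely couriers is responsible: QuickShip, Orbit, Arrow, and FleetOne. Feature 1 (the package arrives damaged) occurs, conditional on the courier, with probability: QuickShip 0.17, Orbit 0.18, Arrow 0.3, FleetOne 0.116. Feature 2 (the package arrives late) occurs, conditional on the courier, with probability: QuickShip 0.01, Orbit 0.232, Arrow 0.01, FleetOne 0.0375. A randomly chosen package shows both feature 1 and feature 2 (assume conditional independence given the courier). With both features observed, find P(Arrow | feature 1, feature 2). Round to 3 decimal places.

With a uniform prior (1/4 each), posterior ∝ likelihood:
  QuickShip: 0.17 × 0.01 = 0.0017
  Orbit: 0.18 × 0.232 = 0.04176
  Arrow: 0.3 × 0.01 = 0.003
  FleetOne: 0.116 × 0.0375 = 0.00435
Total = 0.05081.
P(Arrow | evidence) = 0.003 / 0.05081 ≈ 0.059.

0.059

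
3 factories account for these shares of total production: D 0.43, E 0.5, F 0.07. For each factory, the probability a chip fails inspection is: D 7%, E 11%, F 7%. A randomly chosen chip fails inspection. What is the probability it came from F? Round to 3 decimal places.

Prior × likelihood for each hypothesis:
  D: 0.43 × 0.07 = 0.0301
  E: 0.5 × 0.11 = 0.055
  F: 0.07 × 0.07 = 0.0049
Total = 0.09.
P(F | evidence) = 0.0049 / 0.09 ≈ 0.054.

0.054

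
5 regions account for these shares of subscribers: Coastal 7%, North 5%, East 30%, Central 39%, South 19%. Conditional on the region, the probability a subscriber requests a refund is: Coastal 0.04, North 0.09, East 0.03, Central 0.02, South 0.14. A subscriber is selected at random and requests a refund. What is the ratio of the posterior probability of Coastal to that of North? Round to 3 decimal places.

0.622

Prior × likelihood for each hypothesis:
  Coastal: 0.07 × 0.04 = 0.0028
  North: 0.05 × 0.09 = 0.0045
  East: 0.3 × 0.03 = 0.009
  Central: 0.39 × 0.02 = 0.0078
  South: 0.19 × 0.14 = 0.0266
Normalizing constant = 0.0507.
The ratio is 0.0028 / 0.0045 (the normalizer cancels) = 0.622.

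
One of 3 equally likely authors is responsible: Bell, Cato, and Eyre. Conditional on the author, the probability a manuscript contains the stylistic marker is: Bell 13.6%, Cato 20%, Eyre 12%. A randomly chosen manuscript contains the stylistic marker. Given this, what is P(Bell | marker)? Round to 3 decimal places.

Since the prior is uniform, the posterior is proportional to the likelihood:
  Bell: 0.136
  Cato: 0.2
  Eyre: 0.12
Total = 0.456.
P(Bell | evidence) = 0.136 / 0.456 ≈ 0.298.

0.298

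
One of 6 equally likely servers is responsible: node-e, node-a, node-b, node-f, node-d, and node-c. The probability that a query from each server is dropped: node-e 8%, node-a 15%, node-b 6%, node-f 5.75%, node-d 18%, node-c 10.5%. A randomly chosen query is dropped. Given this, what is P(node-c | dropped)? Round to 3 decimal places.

Since the prior is uniform, the posterior is proportional to the likelihood:
  node-e: 0.08
  node-a: 0.15
  node-b: 0.06
  node-f: 0.0575
  node-d: 0.18
  node-c: 0.105
Normalizing constant = 0.6325.
P(node-c | evidence) = 0.105 / 0.6325 ≈ 0.166.

0.166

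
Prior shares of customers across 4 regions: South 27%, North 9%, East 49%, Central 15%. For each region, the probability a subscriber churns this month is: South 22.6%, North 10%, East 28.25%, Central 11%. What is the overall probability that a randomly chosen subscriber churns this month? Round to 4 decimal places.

Compute prior × likelihood for every hypothesis:
  South: 0.27 × 0.226 = 0.06102
  North: 0.09 × 0.1 = 0.009
  East: 0.49 × 0.2825 = 0.138425
  Central: 0.15 × 0.11 = 0.0165
P(churn) = 0.06102 + 0.009 + 0.138425 + 0.0165 = 0.224945 → 0.2249.

0.2249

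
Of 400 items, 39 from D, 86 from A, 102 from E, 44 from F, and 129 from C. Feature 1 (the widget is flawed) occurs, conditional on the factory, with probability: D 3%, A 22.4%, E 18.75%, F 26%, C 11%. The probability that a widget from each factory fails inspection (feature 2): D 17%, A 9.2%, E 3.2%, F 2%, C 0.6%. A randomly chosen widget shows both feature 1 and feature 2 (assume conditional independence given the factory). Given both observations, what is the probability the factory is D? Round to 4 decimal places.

Compute prior × likelihood for every hypothesis:
  D: 0.0975 × 0.03 × 0.17 = 0.00049725
  A: 0.215 × 0.224 × 0.092 = 0.00443072
  E: 0.255 × 0.1875 × 0.032 = 0.00153
  F: 0.11 × 0.26 × 0.02 = 0.000572
  C: 0.3225 × 0.11 × 0.006 = 0.00021285
Normalizing constant = 0.00724282.
P(D | evidence) = 0.00049725 / 0.00724282 ≈ 0.0687.

0.0687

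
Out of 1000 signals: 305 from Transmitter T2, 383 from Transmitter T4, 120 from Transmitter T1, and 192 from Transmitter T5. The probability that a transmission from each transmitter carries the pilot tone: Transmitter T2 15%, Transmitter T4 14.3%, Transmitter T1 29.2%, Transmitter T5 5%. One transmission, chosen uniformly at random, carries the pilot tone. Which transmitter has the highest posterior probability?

Unnormalized posteriors (prior × likelihood):
  Transmitter T2: 0.305 × 0.15 = 0.04575
  Transmitter T4: 0.383 × 0.143 = 0.054769
  Transmitter T1: 0.12 × 0.292 = 0.03504
  Transmitter T5: 0.192 × 0.05 = 0.0096
Sum = 0.145159.
Largest term belongs to Transmitter T4, so Transmitter T4 is most probable.

Transmitter T4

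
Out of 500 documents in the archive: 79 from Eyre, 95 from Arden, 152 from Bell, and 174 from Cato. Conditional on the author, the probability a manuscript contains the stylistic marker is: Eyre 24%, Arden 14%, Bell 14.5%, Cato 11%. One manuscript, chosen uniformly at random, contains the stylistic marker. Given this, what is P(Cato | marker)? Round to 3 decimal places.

Prior × likelihood for each hypothesis:
  Eyre: 0.158 × 0.24 = 0.03792
  Arden: 0.19 × 0.14 = 0.0266
  Bell: 0.304 × 0.145 = 0.04408
  Cato: 0.348 × 0.11 = 0.03828
Normalizing constant = 0.14688.
P(Cato | evidence) = 0.03828 / 0.14688 ≈ 0.261.

0.261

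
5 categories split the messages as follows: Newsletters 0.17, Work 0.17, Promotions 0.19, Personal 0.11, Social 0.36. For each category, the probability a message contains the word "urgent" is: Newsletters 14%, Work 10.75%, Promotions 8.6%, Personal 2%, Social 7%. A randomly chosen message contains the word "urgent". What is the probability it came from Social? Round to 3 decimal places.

By Bayes' rule, posterior ∝ prior × likelihood:
  Newsletters: 0.17 × 0.14 = 0.0238
  Work: 0.17 × 0.1075 = 0.018275
  Promotions: 0.19 × 0.086 = 0.01634
  Personal: 0.11 × 0.02 = 0.0022
  Social: 0.36 × 0.07 = 0.0252
Sum = 0.085815.
P(Social | evidence) = 0.0252 / 0.085815 ≈ 0.294.

0.294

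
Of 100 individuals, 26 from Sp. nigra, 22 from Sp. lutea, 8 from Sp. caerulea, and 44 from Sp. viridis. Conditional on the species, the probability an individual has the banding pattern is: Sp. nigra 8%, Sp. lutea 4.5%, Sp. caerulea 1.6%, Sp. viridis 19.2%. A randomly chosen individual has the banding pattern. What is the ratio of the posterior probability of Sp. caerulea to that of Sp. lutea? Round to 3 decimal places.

0.129

Unnormalized posteriors (prior × likelihood):
  Sp. nigra: 0.26 × 0.08 = 0.0208
  Sp. lutea: 0.22 × 0.045 = 0.0099
  Sp. caerulea: 0.08 × 0.016 = 0.00128
  Sp. viridis: 0.44 × 0.192 = 0.08448
Total = 0.11646.
The ratio is 0.00128 / 0.0099 (the normalizer cancels) = 0.129.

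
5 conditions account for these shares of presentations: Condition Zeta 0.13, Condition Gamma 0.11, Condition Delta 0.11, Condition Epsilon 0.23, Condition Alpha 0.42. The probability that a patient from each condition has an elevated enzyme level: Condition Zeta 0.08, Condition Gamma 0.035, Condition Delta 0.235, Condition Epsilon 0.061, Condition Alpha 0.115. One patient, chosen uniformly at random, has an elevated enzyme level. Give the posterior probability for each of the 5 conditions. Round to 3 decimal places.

Condition Zeta 0.102, Condition Gamma 0.038, Condition Delta 0.252, Condition Epsilon 0.137, Condition Alpha 0.472

By Bayes' rule, posterior ∝ prior × likelihood:
  Condition Zeta: 0.13 × 0.08 = 0.0104
  Condition Gamma: 0.11 × 0.035 = 0.00385
  Condition Delta: 0.11 × 0.235 = 0.02585
  Condition Epsilon: 0.23 × 0.061 = 0.01403
  Condition Alpha: 0.42 × 0.115 = 0.0483
Normalizing constant = 0.10243.
P(Condition Zeta | elevated) = 0.0104/0.10243 ≈ 0.102
P(Condition Gamma | elevated) = 0.00385/0.10243 ≈ 0.038
P(Condition Delta | elevated) = 0.02585/0.10243 ≈ 0.252
P(Condition Epsilon | elevated) = 0.01403/0.10243 ≈ 0.137
P(Condition Alpha | elevated) = 0.0483/0.10243 ≈ 0.472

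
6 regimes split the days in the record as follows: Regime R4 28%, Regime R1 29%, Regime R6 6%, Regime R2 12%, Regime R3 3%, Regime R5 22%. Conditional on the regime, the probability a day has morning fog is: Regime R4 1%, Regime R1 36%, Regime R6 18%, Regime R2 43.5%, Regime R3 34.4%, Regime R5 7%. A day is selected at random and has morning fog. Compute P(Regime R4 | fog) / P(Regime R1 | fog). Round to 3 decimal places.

0.027

Unnormalized posteriors (prior × likelihood):
  Regime R4: 0.28 × 0.01 = 0.0028
  Regime R1: 0.29 × 0.36 = 0.1044
  Regime R6: 0.06 × 0.18 = 0.0108
  Regime R2: 0.12 × 0.435 = 0.0522
  Regime R3: 0.03 × 0.344 = 0.01032
  Regime R5: 0.22 × 0.07 = 0.0154
Sum = 0.19592.
The ratio is 0.0028 / 0.1044 (the normalizer cancels) = 0.027.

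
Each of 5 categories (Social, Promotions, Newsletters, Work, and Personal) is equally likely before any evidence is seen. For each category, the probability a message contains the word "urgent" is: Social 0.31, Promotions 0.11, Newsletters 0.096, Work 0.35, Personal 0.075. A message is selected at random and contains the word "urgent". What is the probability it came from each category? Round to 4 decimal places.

With a uniform prior (1/5 each), posterior ∝ likelihood:
  Social: 0.31
  Promotions: 0.11
  Newsletters: 0.096
  Work: 0.35
  Personal: 0.075
Normalizing constant = 0.941.
P(Social | urgent-flag) = 0.31/0.941 ≈ 0.3294
P(Promotions | urgent-flag) = 0.11/0.941 ≈ 0.1169
P(Newsletters | urgent-flag) = 0.096/0.941 ≈ 0.1020
P(Work | urgent-flag) = 0.35/0.941 ≈ 0.3719
P(Personal | urgent-flag) = 0.075/0.941 ≈ 0.0797
(Check: 0.3294+0.1169+0.1020+0.3719+0.0797 = 0.9999.)

Social 0.3294, Promotions 0.1169, Newsletters 0.1020, Work 0.3719, Personal 0.0797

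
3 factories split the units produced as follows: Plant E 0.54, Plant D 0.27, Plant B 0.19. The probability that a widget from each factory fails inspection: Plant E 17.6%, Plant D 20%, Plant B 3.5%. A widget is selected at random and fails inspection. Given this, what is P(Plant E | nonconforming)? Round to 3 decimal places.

By Bayes' rule, posterior ∝ prior × likelihood:
  Plant E: 0.54 × 0.176 = 0.09504
  Plant D: 0.27 × 0.2 = 0.054
  Plant B: 0.19 × 0.035 = 0.00665
Sum = 0.15569.
P(Plant E | evidence) = 0.09504 / 0.15569 ≈ 0.610.

0.610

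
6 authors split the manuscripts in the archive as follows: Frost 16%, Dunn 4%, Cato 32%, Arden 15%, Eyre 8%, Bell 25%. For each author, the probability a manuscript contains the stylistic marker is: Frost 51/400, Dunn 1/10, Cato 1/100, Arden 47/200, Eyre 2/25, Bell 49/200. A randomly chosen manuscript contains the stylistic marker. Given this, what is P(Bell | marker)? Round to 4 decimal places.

0.4693

Compute prior × likelihood for every hypothesis:
  Frost: 0.16 × 0.1275 = 0.0204
  Dunn: 0.04 × 0.1 = 0.004
  Cato: 0.32 × 0.01 = 0.0032
  Arden: 0.15 × 0.235 = 0.03525
  Eyre: 0.08 × 0.08 = 0.0064
  Bell: 0.25 × 0.245 = 0.06125
Sum = 0.1305.
P(Bell | evidence) = 0.06125 / 0.1305 ≈ 0.4693.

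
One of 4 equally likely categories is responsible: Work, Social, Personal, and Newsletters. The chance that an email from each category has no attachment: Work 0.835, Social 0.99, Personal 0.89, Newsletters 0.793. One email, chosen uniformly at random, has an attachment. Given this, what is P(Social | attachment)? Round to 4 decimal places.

Taking complements, P(attachment | each) = Work 0.165, Social 0.01, Personal 0.11, Newsletters 0.207.
With a uniform prior (1/4 each), posterior ∝ likelihood:
  Work: 0.165
  Social: 0.01
  Personal: 0.11
  Newsletters: 0.207
Total = 0.492.
P(Social | evidence) = 0.01 / 0.492 ≈ 0.0203.

0.0203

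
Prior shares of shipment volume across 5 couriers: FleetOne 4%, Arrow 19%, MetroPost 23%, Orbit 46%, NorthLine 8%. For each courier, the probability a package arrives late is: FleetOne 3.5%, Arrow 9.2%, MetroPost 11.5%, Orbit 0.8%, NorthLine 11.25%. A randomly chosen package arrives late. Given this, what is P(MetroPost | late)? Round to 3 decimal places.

Prior × likelihood for each hypothesis:
  FleetOne: 0.04 × 0.035 = 0.0014
  Arrow: 0.19 × 0.092 = 0.01748
  MetroPost: 0.23 × 0.115 = 0.02645
  Orbit: 0.46 × 0.008 = 0.00368
  NorthLine: 0.08 × 0.1125 = 0.009
Sum = 0.05801.
P(MetroPost | evidence) = 0.02645 / 0.05801 ≈ 0.456.

0.456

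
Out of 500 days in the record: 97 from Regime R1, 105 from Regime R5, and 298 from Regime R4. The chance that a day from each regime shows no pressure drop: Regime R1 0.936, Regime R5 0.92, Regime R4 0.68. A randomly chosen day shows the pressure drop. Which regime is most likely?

Regime R4

Taking complements, P(drop | each) = Regime R1 0.064, Regime R5 0.08, Regime R4 0.32.
By Bayes' rule, posterior ∝ prior × likelihood:
  Regime R1: 0.194 × 0.064 = 0.012416
  Regime R5: 0.21 × 0.08 = 0.0168
  Regime R4: 0.596 × 0.32 = 0.19072
Normalizing constant = 0.219936.
Largest term belongs to Regime R4, so Regime R4 is most probable.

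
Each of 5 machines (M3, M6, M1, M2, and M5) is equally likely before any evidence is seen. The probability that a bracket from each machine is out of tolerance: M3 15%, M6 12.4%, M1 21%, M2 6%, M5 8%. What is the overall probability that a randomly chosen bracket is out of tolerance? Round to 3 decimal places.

0.125

With a uniform prior (1/5 each), posterior ∝ likelihood:
  M3: 0.15
  M6: 0.124
  M1: 0.21
  M2: 0.06
  M5: 0.08
P(oversize) = (1/5) × (0.15 + 0.124 + 0.21 + 0.06 + 0.08) = 0.624/5 ≈ 0.125.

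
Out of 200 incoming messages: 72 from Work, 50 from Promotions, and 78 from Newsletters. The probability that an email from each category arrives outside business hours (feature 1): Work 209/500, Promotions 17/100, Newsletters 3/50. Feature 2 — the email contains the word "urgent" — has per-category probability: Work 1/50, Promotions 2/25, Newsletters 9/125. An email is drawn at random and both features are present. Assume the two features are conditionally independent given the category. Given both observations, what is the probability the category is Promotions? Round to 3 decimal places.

Prior × likelihood for each hypothesis:
  Work: 0.36 × 0.418 × 0.02 = 0.0030096
  Promotions: 0.25 × 0.17 × 0.08 = 0.0034
  Newsletters: 0.39 × 0.06 × 0.072 = 0.0016848
Total = 0.0080944.
P(Promotions | evidence) = 0.0034 / 0.0080944 ≈ 0.420.

0.420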